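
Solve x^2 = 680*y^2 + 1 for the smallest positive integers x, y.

(x, y) = (339, 13)

First expand sqrt(680) as a continued fraction. With x_i = (sqrt(680) + m_i)/d_i and (m_0, d_0) = (0, 1): a_0 = floor(sqrt(680)) = 26, since 26^2 = 676 <= 680 < 729 = 27^2.
Iterate m_{i+1} = d_i*a_i - m_i, d_{i+1} = (680 - m_{i+1}^2)/d_i, a_{i+1} = floor((a_0 + m_{i+1})/d_{i+1}):
  m_1 = 1*26 - 0 = 26, d_1 = (680 - 26^2)/1 = 4/1 = 4, a_1 = floor((26 + 26)/4) = 13.
  m_2 = 4*13 - 26 = 26, d_2 = (680 - 26^2)/4 = 4/4 = 1, a_2 = floor((26 + 26)/1) = 52.
  m_3 = 1*52 - 26 = 26, d_3 = (680 - 26^2)/1 = 4/1 = 4: (m_3, d_3) = (m_1, d_1) = (26, 4), so from here the quotients repeat a_1, a_2; the period length is 2.
So sqrt(680) = [26; (13, 52)] with period length k = 2.
k is even, so the fundamental solution of x^2 - 680y^2 = 1 is (p_{k-1}, q_{k-1}) = (p_1, q_1); compute convergents through index 1.
Convergents (p_i = a_i*p_{i-1} + p_{i-2}, q_i = a_i*q_{i-1} + q_{i-2} with p_{-2}=0, p_{-1}=1, q_{-2}=1, q_{-1}=0):
  i=0: a_0=26, p_0 = 26*1 + 0 = 26, q_0 = 26*0 + 1 = 1.
  i=1: a_1=13, p_1 = 13*26 + 1 = 339, q_1 = 13*1 + 0 = 13.
Check: 339^2 - 680*13^2 = 114921 - 114920 = 1, so (x, y) = (339, 13) solves the equation, and by the theorem it is the least positive solution.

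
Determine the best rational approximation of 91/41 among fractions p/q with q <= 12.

20/9

Expand x = 91/41 as a continued fraction with the Euclidean algorithm:
  91 = 2*41 + 9, so a_0 = 2.
  41 = 4*9 + 5, so a_1 = 4.
  9 = 1*5 + 4, so a_2 = 1.
  5 = 1*4 + 1, so a_3 = 1.
  4 = 4*1 + 0, so a_4 = 4.
so x = [2; 4, 1, 1, 4].
Convergents (p_i = a_i*p_{i-1} + p_{i-2}, q_i = a_i*q_{i-1} + q_{i-2} with p_{-2}=0, p_{-1}=1, q_{-2}=1, q_{-1}=0), until the denominator exceeds 12:
  i=0: a_0=2, p_0 = 2*1 + 0 = 2, q_0 = 2*0 + 1 = 1.
  i=1: a_1=4, p_1 = 4*2 + 1 = 9, q_1 = 4*1 + 0 = 4.
  i=2: a_2=1, p_2 = 1*9 + 2 = 11, q_2 = 1*4 + 1 = 5.
  i=3: a_3=1, p_3 = 1*11 + 9 = 20, q_3 = 1*5 + 4 = 9.
  i=4: a_4=4, p_4 = 4*20 + 11 = 91, q_4 = 4*9 + 5 = 41.
q_4 = 41 > 12, so the last convergent with denominator <= 12 is p_3/q_3 = 20/9.
The closest fraction with denominator <= 12 is either p_3/q_3 or the intermediate fraction (k*p_3 + p_2)/(k*q_3 + q_2) with the largest k >= 1 whose denominator stays <= 12; these approach x as k grows, and every other convergent or intermediate fraction in range is farther away.
Largest k: floor((12 - q_2)/q_3) = floor((12 - 5)/9) = 0.
Since k = 0, no intermediate fraction beyond p_3/q_3 has denominator <= 12, so the convergent 20/9 is the closest (its error is |91*9 - 20*41|/(41*9) = 1/369).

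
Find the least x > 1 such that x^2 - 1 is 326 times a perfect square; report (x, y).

First expand sqrt(326) as a continued fraction. With x_i = (sqrt(326) + m_i)/d_i and (m_0, d_0) = (0, 1): a_0 = floor(sqrt(326)) = 18, since 18^2 = 324 <= 326 < 361 = 19^2.
Iterate m_{i+1} = d_i*a_i - m_i, d_{i+1} = (326 - m_{i+1}^2)/d_i, a_{i+1} = floor((a_0 + m_{i+1})/d_{i+1}):
  m_1 = 1*18 - 0 = 18, d_1 = (326 - 18^2)/1 = 2/1 = 2, a_1 = floor((18 + 18)/2) = 18.
  m_2 = 2*18 - 18 = 18, d_2 = (326 - 18^2)/2 = 2/2 = 1, a_2 = floor((18 + 18)/1) = 36.
  m_3 = 1*36 - 18 = 18, d_3 = (326 - 18^2)/1 = 2/1 = 2: (m_3, d_3) = (m_1, d_1) = (18, 2), so from here the quotients repeat a_1, a_2; the period length is 2.
So sqrt(326) = [18; (18, 36)] with period length k = 2.
k is even, so the fundamental solution of x^2 - 326y^2 = 1 is (p_{k-1}, q_{k-1}) = (p_1, q_1); compute convergents through index 1.
Convergents (p_i = a_i*p_{i-1} + p_{i-2}, q_i = a_i*q_{i-1} + q_{i-2} with p_{-2}=0, p_{-1}=1, q_{-2}=1, q_{-1}=0):
  i=0: a_0=18, p_0 = 18*1 + 0 = 18, q_0 = 18*0 + 1 = 1.
  i=1: a_1=18, p_1 = 18*18 + 1 = 325, q_1 = 18*1 + 0 = 18.
Check: 325^2 - 326*18^2 = 105625 - 105624 = 1, so (x, y) = (325, 18) solves the equation, and by the theorem it is the least positive solution.

(x, y) = (325, 18)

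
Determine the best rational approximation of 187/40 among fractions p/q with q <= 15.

Expand x = 187/40 as a continued fraction with the Euclidean algorithm:
  187 = 4*40 + 27, so a_0 = 4.
  40 = 1*27 + 13, so a_1 = 1.
  27 = 2*13 + 1, so a_2 = 2.
  13 = 13*1 + 0, so a_3 = 13.
so x = [4; 1, 2, 13].
Convergents (p_i = a_i*p_{i-1} + p_{i-2}, q_i = a_i*q_{i-1} + q_{i-2} with p_{-2}=0, p_{-1}=1, q_{-2}=1, q_{-1}=0), until the denominator exceeds 15:
  i=0: a_0=4, p_0 = 4*1 + 0 = 4, q_0 = 4*0 + 1 = 1.
  i=1: a_1=1, p_1 = 1*4 + 1 = 5, q_1 = 1*1 + 0 = 1.
  i=2: a_2=2, p_2 = 2*5 + 4 = 14, q_2 = 2*1 + 1 = 3.
  i=3: a_3=13, p_3 = 13*14 + 5 = 187, q_3 = 13*3 + 1 = 40.
q_3 = 40 > 15, so the last convergent with denominator <= 15 is p_2/q_2 = 14/3.
The closest fraction with denominator <= 15 is either p_2/q_2 or the intermediate fraction (k*p_2 + p_1)/(k*q_2 + q_1) with the largest k >= 1 whose denominator stays <= 15; these approach x as k grows, and every other convergent or intermediate fraction in range is farther away.
Largest k: floor((15 - q_1)/q_2) = floor((15 - 1)/3) = 4.
That gives (4*14 + 5)/(4*3 + 1) = 61/13.
Compare the errors: |x - 14/3| = |187*3 - 14*40|/(40*3) = 1/120, and |x - 61/13| = |187*13 - 61*40|/(40*13) = 9/520.
Cross-multiplying, 1*520 = 520 < 1080 = 9*120, so 1/120 is smaller: the convergent 14/3 is closer to x than 61/13.

14/3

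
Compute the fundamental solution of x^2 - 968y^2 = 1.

First expand sqrt(968) as a continued fraction. With x_i = (sqrt(968) + m_i)/d_i and (m_0, d_0) = (0, 1): a_0 = floor(sqrt(968)) = 31, since 31^2 = 961 <= 968 < 1024 = 32^2.
Iterate m_{i+1} = d_i*a_i - m_i, d_{i+1} = (968 - m_{i+1}^2)/d_i, a_{i+1} = floor((a_0 + m_{i+1})/d_{i+1}):
  m_1 = 1*31 - 0 = 31, d_1 = (968 - 31^2)/1 = 7/1 = 7, a_1 = floor((31 + 31)/7) = 8.
  m_2 = 7*8 - 31 = 25, d_2 = (968 - 25^2)/7 = 343/7 = 49, a_2 = floor((31 + 25)/49) = 1.
  m_3 = 49*1 - 25 = 24, d_3 = (968 - 24^2)/49 = 392/49 = 8, a_3 = floor((31 + 24)/8) = 6.
  m_4 = 8*6 - 24 = 24, d_4 = (968 - 24^2)/8 = 392/8 = 49, a_4 = floor((31 + 24)/49) = 1.
  m_5 = 49*1 - 24 = 25, d_5 = (968 - 25^2)/49 = 343/49 = 7, a_5 = floor((31 + 25)/7) = 8.
  m_6 = 7*8 - 25 = 31, d_6 = (968 - 31^2)/7 = 7/7 = 1, a_6 = floor((31 + 31)/1) = 62.
  m_7 = 1*62 - 31 = 31, d_7 = (968 - 31^2)/1 = 7/1 = 7: (m_7, d_7) = (m_1, d_1) = (31, 7), so from here the quotients repeat a_1, ..., a_6; the period length is 6.
So sqrt(968) = [31; (8, 1, 6, 1, 8, 62)] with period length k = 6.
k is even, so the fundamental solution of x^2 - 968y^2 = 1 is (p_{k-1}, q_{k-1}) = (p_5, q_5); compute convergents through index 5.
Convergents (p_i = a_i*p_{i-1} + p_{i-2}, q_i = a_i*q_{i-1} + q_{i-2} with p_{-2}=0, p_{-1}=1, q_{-2}=1, q_{-1}=0):
  i=0: a_0=31, p_0 = 31*1 + 0 = 31, q_0 = 31*0 + 1 = 1.
  i=1: a_1=8, p_1 = 8*31 + 1 = 249, q_1 = 8*1 + 0 = 8.
  i=2: a_2=1, p_2 = 1*249 + 31 = 280, q_2 = 1*8 + 1 = 9.
  i=3: a_3=6, p_3 = 6*280 + 249 = 1929, q_3 = 6*9 + 8 = 62.
  i=4: a_4=1, p_4 = 1*1929 + 280 = 2209, q_4 = 1*62 + 9 = 71.
  i=5: a_5=8, p_5 = 8*2209 + 1929 = 19601, q_5 = 8*71 + 62 = 630.
Check: 19601^2 - 968*630^2 = 384199201 - 384199200 = 1, so (x, y) = (19601, 630) solves the equation, and by the theorem it is the least positive solution.

(x, y) = (19601, 630)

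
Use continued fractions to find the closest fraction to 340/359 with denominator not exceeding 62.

18/19

Expand x = 340/359 as a continued fraction with the Euclidean algorithm:
  340 = 0*359 + 340, so a_0 = 0.
  359 = 1*340 + 19, so a_1 = 1.
  340 = 17*19 + 17, so a_2 = 17.
  19 = 1*17 + 2, so a_3 = 1.
  17 = 8*2 + 1, so a_4 = 8.
  2 = 2*1 + 0, so a_5 = 2.
so x = [0; 1, 17, 1, 8, 2].
Convergents (p_i = a_i*p_{i-1} + p_{i-2}, q_i = a_i*q_{i-1} + q_{i-2} with p_{-2}=0, p_{-1}=1, q_{-2}=1, q_{-1}=0), until the denominator exceeds 62:
  i=0: a_0=0, p_0 = 0*1 + 0 = 0, q_0 = 0*0 + 1 = 1.
  i=1: a_1=1, p_1 = 1*0 + 1 = 1, q_1 = 1*1 + 0 = 1.
  i=2: a_2=17, p_2 = 17*1 + 0 = 17, q_2 = 17*1 + 1 = 18.
  i=3: a_3=1, p_3 = 1*17 + 1 = 18, q_3 = 1*18 + 1 = 19.
  i=4: a_4=8, p_4 = 8*18 + 17 = 161, q_4 = 8*19 + 18 = 170.
q_4 = 170 > 62, so the last convergent with denominator <= 62 is p_3/q_3 = 18/19.
The closest fraction with denominator <= 62 is either p_3/q_3 or the intermediate fraction (k*p_3 + p_2)/(k*q_3 + q_2) with the largest k >= 1 whose denominator stays <= 62; these approach x as k grows, and every other convergent or intermediate fraction in range is farther away.
Largest k: floor((62 - q_2)/q_3) = floor((62 - 18)/19) = 2.
That gives (2*18 + 17)/(2*19 + 18) = 53/56.
Compare the errors: |x - 18/19| = |340*19 - 18*359|/(359*19) = 2/6821, and |x - 53/56| = |340*56 - 53*359|/(359*56) = 13/20104.
Cross-multiplying, 2*20104 = 40208 < 88673 = 13*6821, so 2/6821 is smaller: the convergent 18/19 is closer to x than 53/56.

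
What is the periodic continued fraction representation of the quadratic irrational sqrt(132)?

Write x_i = (sqrt(132) + m_i)/d_i with (m_0, d_0) = (0, 1). a_0 = floor(sqrt(132)) = 11, since 11^2 = 121 <= 132 < 144 = 12^2.
Iterate m_{i+1} = d_i*a_i - m_i, d_{i+1} = (132 - m_{i+1}^2)/d_i, a_{i+1} = floor((a_0 + m_{i+1})/d_{i+1}):
  m_1 = 1*11 - 0 = 11, d_1 = (132 - 11^2)/1 = 11/1 = 11, a_1 = floor((11 + 11)/11) = 2.
  m_2 = 11*2 - 11 = 11, d_2 = (132 - 11^2)/11 = 11/11 = 1, a_2 = floor((11 + 11)/1) = 22.
  m_3 = 1*22 - 11 = 11, d_3 = (132 - 11^2)/1 = 11/1 = 11: (m_3, d_3) = (m_1, d_1) = (11, 11), so from here the quotients repeat a_1, a_2; the period length is 2.
Hence the expansion of sqrt(132) is a_0 = 11 followed by the repeating block 2, 22 (period 2).

[11; (2, 22)]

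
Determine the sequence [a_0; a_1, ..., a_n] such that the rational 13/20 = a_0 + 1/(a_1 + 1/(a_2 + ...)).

Run the Euclidean algorithm on 13 and 20; the successive quotients are the partial quotients a_0, a_1, ... (each step inverts the fractional part left over by the previous one):
  13 = 0*20 + 13, so a_0 = 0.
  20 = 1*13 + 7, so a_1 = 1.
  13 = 1*7 + 6, so a_2 = 1.
  7 = 1*6 + 1, so a_3 = 1.
  6 = 6*1 + 0, so a_4 = 6.
The remainder reaches 0 after 5 divisions, so the expansion has 5 partial quotients, read off in order.

[0; 1, 1, 1, 6]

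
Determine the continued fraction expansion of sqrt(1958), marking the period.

Write x_i = (sqrt(1958) + m_i)/d_i with (m_0, d_0) = (0, 1). a_0 = floor(sqrt(1958)) = 44, since 44^2 = 1936 <= 1958 < 2025 = 45^2.
Iterate m_{i+1} = d_i*a_i - m_i, d_{i+1} = (1958 - m_{i+1}^2)/d_i, a_{i+1} = floor((a_0 + m_{i+1})/d_{i+1}):
  m_1 = 1*44 - 0 = 44, d_1 = (1958 - 44^2)/1 = 22/1 = 22, a_1 = floor((44 + 44)/22) = 4.
  m_2 = 22*4 - 44 = 44, d_2 = (1958 - 44^2)/22 = 22/22 = 1, a_2 = floor((44 + 44)/1) = 88.
  m_3 = 1*88 - 44 = 44, d_3 = (1958 - 44^2)/1 = 22/1 = 22: (m_3, d_3) = (m_1, d_1) = (44, 22), so from here the quotients repeat a_1, a_2; the period length is 2.
Hence the expansion of sqrt(1958) is a_0 = 44 followed by the repeating block 4, 88 (period 2).

[44; (4, 88)]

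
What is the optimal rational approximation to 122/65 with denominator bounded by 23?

15/8

Expand x = 122/65 as a continued fraction with the Euclidean algorithm:
  122 = 1*65 + 57, so a_0 = 1.
  65 = 1*57 + 8, so a_1 = 1.
  57 = 7*8 + 1, so a_2 = 7.
  8 = 8*1 + 0, so a_3 = 8.
so x = [1; 1, 7, 8].
Convergents (p_i = a_i*p_{i-1} + p_{i-2}, q_i = a_i*q_{i-1} + q_{i-2} with p_{-2}=0, p_{-1}=1, q_{-2}=1, q_{-1}=0), until the denominator exceeds 23:
  i=0: a_0=1, p_0 = 1*1 + 0 = 1, q_0 = 1*0 + 1 = 1.
  i=1: a_1=1, p_1 = 1*1 + 1 = 2, q_1 = 1*1 + 0 = 1.
  i=2: a_2=7, p_2 = 7*2 + 1 = 15, q_2 = 7*1 + 1 = 8.
  i=3: a_3=8, p_3 = 8*15 + 2 = 122, q_3 = 8*8 + 1 = 65.
q_3 = 65 > 23, so the last convergent with denominator <= 23 is p_2/q_2 = 15/8.
The closest fraction with denominator <= 23 is either p_2/q_2 or the intermediate fraction (k*p_2 + p_1)/(k*q_2 + q_1) with the largest k >= 1 whose denominator stays <= 23; these approach x as k grows, and every other convergent or intermediate fraction in range is farther away.
Largest k: floor((23 - q_1)/q_2) = floor((23 - 1)/8) = 2.
That gives (2*15 + 2)/(2*8 + 1) = 32/17.
Compare the errors: |x - 15/8| = |122*8 - 15*65|/(65*8) = 1/520, and |x - 32/17| = |122*17 - 32*65|/(65*17) = 6/1105.
Cross-multiplying, 1*1105 = 1105 < 3120 = 6*520, so 1/520 is smaller: the convergent 15/8 is closer to x than 32/17.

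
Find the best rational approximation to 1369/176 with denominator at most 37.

70/9

Expand x = 1369/176 as a continued fraction with the Euclidean algorithm:
  1369 = 7*176 + 137, so a_0 = 7.
  176 = 1*137 + 39, so a_1 = 1.
  137 = 3*39 + 20, so a_2 = 3.
  39 = 1*20 + 19, so a_3 = 1.
  20 = 1*19 + 1, so a_4 = 1.
  19 = 19*1 + 0, so a_5 = 19.
so x = [7; 1, 3, 1, 1, 19].
Convergents (p_i = a_i*p_{i-1} + p_{i-2}, q_i = a_i*q_{i-1} + q_{i-2} with p_{-2}=0, p_{-1}=1, q_{-2}=1, q_{-1}=0), until the denominator exceeds 37:
  i=0: a_0=7, p_0 = 7*1 + 0 = 7, q_0 = 7*0 + 1 = 1.
  i=1: a_1=1, p_1 = 1*7 + 1 = 8, q_1 = 1*1 + 0 = 1.
  i=2: a_2=3, p_2 = 3*8 + 7 = 31, q_2 = 3*1 + 1 = 4.
  i=3: a_3=1, p_3 = 1*31 + 8 = 39, q_3 = 1*4 + 1 = 5.
  i=4: a_4=1, p_4 = 1*39 + 31 = 70, q_4 = 1*5 + 4 = 9.
  i=5: a_5=19, p_5 = 19*70 + 39 = 1369, q_5 = 19*9 + 5 = 176.
q_5 = 176 > 37, so the last convergent with denominator <= 37 is p_4/q_4 = 70/9.
The closest fraction with denominator <= 37 is either p_4/q_4 or the intermediate fraction (k*p_4 + p_3)/(k*q_4 + q_3) with the largest k >= 1 whose denominator stays <= 37; these approach x as k grows, and every other convergent or intermediate fraction in range is farther away.
Largest k: floor((37 - q_3)/q_4) = floor((37 - 5)/9) = 3.
That gives (3*70 + 39)/(3*9 + 5) = 249/32.
Compare the errors: |x - 70/9| = |1369*9 - 70*176|/(176*9) = 1/1584, and |x - 249/32| = |1369*32 - 249*176|/(176*32) = 16/5632.
Cross-multiplying, 1*5632 = 5632 < 25344 = 16*1584, so 1/1584 is smaller: the convergent 70/9 is closer to x than 249/32.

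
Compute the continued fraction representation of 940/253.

[3; 1, 2, 1, 1, 17, 2]

Run the Euclidean algorithm on 940 and 253; the successive quotients are the partial quotients a_0, a_1, ... (each step inverts the fractional part left over by the previous one):
  940 = 3*253 + 181, so a_0 = 3.
  253 = 1*181 + 72, so a_1 = 1.
  181 = 2*72 + 37, so a_2 = 2.
  72 = 1*37 + 35, so a_3 = 1.
  37 = 1*35 + 2, so a_4 = 1.
  35 = 17*2 + 1, so a_5 = 17.
  2 = 2*1 + 0, so a_6 = 2.
The remainder reaches 0 after 7 divisions, so the expansion has 7 partial quotients, read off in order.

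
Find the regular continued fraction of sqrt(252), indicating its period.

[15; (1, 6, 1, 30)]

Write x_i = (sqrt(252) + m_i)/d_i with (m_0, d_0) = (0, 1). a_0 = floor(sqrt(252)) = 15, since 15^2 = 225 <= 252 < 256 = 16^2.
Iterate m_{i+1} = d_i*a_i - m_i, d_{i+1} = (252 - m_{i+1}^2)/d_i, a_{i+1} = floor((a_0 + m_{i+1})/d_{i+1}):
  m_1 = 1*15 - 0 = 15, d_1 = (252 - 15^2)/1 = 27/1 = 27, a_1 = floor((15 + 15)/27) = 1.
  m_2 = 27*1 - 15 = 12, d_2 = (252 - 12^2)/27 = 108/27 = 4, a_2 = floor((15 + 12)/4) = 6.
  m_3 = 4*6 - 12 = 12, d_3 = (252 - 12^2)/4 = 108/4 = 27, a_3 = floor((15 + 12)/27) = 1.
  m_4 = 27*1 - 12 = 15, d_4 = (252 - 15^2)/27 = 27/27 = 1, a_4 = floor((15 + 15)/1) = 30.
  m_5 = 1*30 - 15 = 15, d_5 = (252 - 15^2)/1 = 27/1 = 27: (m_5, d_5) = (m_1, d_1) = (15, 27), so from here the quotients repeat a_1, ..., a_4; the period length is 4.
Hence the expansion of sqrt(252) is a_0 = 15 followed by the repeating block 1, 6, 1, 30 (period 4).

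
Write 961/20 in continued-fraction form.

Run the Euclidean algorithm on 961 and 20; the successive quotients are the partial quotients a_0, a_1, ... (each step inverts the fractional part left over by the previous one):
  961 = 48*20 + 1, so a_0 = 48.
  20 = 20*1 + 0, so a_1 = 20.
The remainder reaches 0 after 2 divisions, so the expansion has 2 partial quotients, read off in order.

[48; 20]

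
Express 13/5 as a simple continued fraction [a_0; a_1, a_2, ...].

Run the Euclidean algorithm on 13 and 5; the successive quotients are the partial quotients a_0, a_1, ... (each step inverts the fractional part left over by the previous one):
  13 = 2*5 + 3, so a_0 = 2.
  5 = 1*3 + 2, so a_1 = 1.
  3 = 1*2 + 1, so a_2 = 1.
  2 = 2*1 + 0, so a_3 = 2.
The remainder reaches 0 after 4 divisions, so the expansion has 4 partial quotients, read off in order.

[2; 1, 1, 2]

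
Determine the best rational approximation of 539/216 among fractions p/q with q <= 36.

Expand x = 539/216 as a continued fraction with the Euclidean algorithm:
  539 = 2*216 + 107, so a_0 = 2.
  216 = 2*107 + 2, so a_1 = 2.
  107 = 53*2 + 1, so a_2 = 53.
  2 = 2*1 + 0, so a_3 = 2.
so x = [2; 2, 53, 2].
Convergents (p_i = a_i*p_{i-1} + p_{i-2}, q_i = a_i*q_{i-1} + q_{i-2} with p_{-2}=0, p_{-1}=1, q_{-2}=1, q_{-1}=0), until the denominator exceeds 36:
  i=0: a_0=2, p_0 = 2*1 + 0 = 2, q_0 = 2*0 + 1 = 1.
  i=1: a_1=2, p_1 = 2*2 + 1 = 5, q_1 = 2*1 + 0 = 2.
  i=2: a_2=53, p_2 = 53*5 + 2 = 267, q_2 = 53*2 + 1 = 107.
q_2 = 107 > 36, so the last convergent with denominator <= 36 is p_1/q_1 = 5/2.
The closest fraction with denominator <= 36 is either p_1/q_1 or the intermediate fraction (k*p_1 + p_0)/(k*q_1 + q_0) with the largest k >= 1 whose denominator stays <= 36; these approach x as k grows, and every other convergent or intermediate fraction in range is farther away.
Largest k: floor((36 - q_0)/q_1) = floor((36 - 1)/2) = 17.
That gives (17*5 + 2)/(17*2 + 1) = 87/35.
Compare the errors: |x - 5/2| = |539*2 - 5*216|/(216*2) = 2/432, and |x - 87/35| = |539*35 - 87*216|/(216*35) = 73/7560.
Cross-multiplying, 2*7560 = 15120 < 31536 = 73*432, so 2/432 is smaller: the convergent 5/2 is closer to x than 87/35.

5/2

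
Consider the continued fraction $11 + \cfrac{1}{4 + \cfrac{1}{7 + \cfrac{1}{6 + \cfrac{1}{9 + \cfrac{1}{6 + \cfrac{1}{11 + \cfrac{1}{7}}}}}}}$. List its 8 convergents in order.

11/1, 45/4, 326/29, 2001/178, 18335/1631, 112011/9964, 1250456/111235, 8865203/788609

Using the convergent recurrence p_i = a_i*p_{i-1} + p_{i-2}, q_i = a_i*q_{i-1} + q_{i-2} with p_{-2}=0, p_{-1}=1, q_{-2}=1, q_{-1}=0:
  i=0: a_0=11, p_0 = 11*1 + 0 = 11, q_0 = 11*0 + 1 = 1.
  i=1: a_1=4, p_1 = 4*11 + 1 = 45, q_1 = 4*1 + 0 = 4.
  i=2: a_2=7, p_2 = 7*45 + 11 = 326, q_2 = 7*4 + 1 = 29.
  i=3: a_3=6, p_3 = 6*326 + 45 = 2001, q_3 = 6*29 + 4 = 178.
  i=4: a_4=9, p_4 = 9*2001 + 326 = 18335, q_4 = 9*178 + 29 = 1631.
  i=5: a_5=6, p_5 = 6*18335 + 2001 = 112011, q_5 = 6*1631 + 178 = 9964.
  i=6: a_6=11, p_6 = 11*112011 + 18335 = 1250456, q_6 = 11*9964 + 1631 = 111235.
  i=7: a_7=7, p_7 = 7*1250456 + 112011 = 8865203, q_7 = 7*111235 + 9964 = 788609.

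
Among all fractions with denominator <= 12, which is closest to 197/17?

139/12

Expand x = 197/17 as a continued fraction with the Euclidean algorithm:
  197 = 11*17 + 10, so a_0 = 11.
  17 = 1*10 + 7, so a_1 = 1.
  10 = 1*7 + 3, so a_2 = 1.
  7 = 2*3 + 1, so a_3 = 2.
  3 = 3*1 + 0, so a_4 = 3.
so x = [11; 1, 1, 2, 3].
Convergents (p_i = a_i*p_{i-1} + p_{i-2}, q_i = a_i*q_{i-1} + q_{i-2} with p_{-2}=0, p_{-1}=1, q_{-2}=1, q_{-1}=0), until the denominator exceeds 12:
  i=0: a_0=11, p_0 = 11*1 + 0 = 11, q_0 = 11*0 + 1 = 1.
  i=1: a_1=1, p_1 = 1*11 + 1 = 12, q_1 = 1*1 + 0 = 1.
  i=2: a_2=1, p_2 = 1*12 + 11 = 23, q_2 = 1*1 + 1 = 2.
  i=3: a_3=2, p_3 = 2*23 + 12 = 58, q_3 = 2*2 + 1 = 5.
  i=4: a_4=3, p_4 = 3*58 + 23 = 197, q_4 = 3*5 + 2 = 17.
q_4 = 17 > 12, so the last convergent with denominator <= 12 is p_3/q_3 = 58/5.
The closest fraction with denominator <= 12 is either p_3/q_3 or the intermediate fraction (k*p_3 + p_2)/(k*q_3 + q_2) with the largest k >= 1 whose denominator stays <= 12; these approach x as k grows, and every other convergent or intermediate fraction in range is farther away.
Largest k: floor((12 - q_2)/q_3) = floor((12 - 2)/5) = 2.
That gives (2*58 + 23)/(2*5 + 2) = 139/12.
Compare the errors: |x - 58/5| = |197*5 - 58*17|/(17*5) = 1/85, and |x - 139/12| = |197*12 - 139*17|/(17*12) = 1/204.
Cross-multiplying, 1*85 = 85 < 204 = 1*204, so 1/204 is smaller: the intermediate fraction 139/12 is closer to x than 58/5.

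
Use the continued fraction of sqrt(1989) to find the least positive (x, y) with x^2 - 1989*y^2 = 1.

(x, y) = (5544449, 124320)

First expand sqrt(1989) as a continued fraction. With x_i = (sqrt(1989) + m_i)/d_i and (m_0, d_0) = (0, 1): a_0 = floor(sqrt(1989)) = 44, since 44^2 = 1936 <= 1989 < 2025 = 45^2.
Iterate m_{i+1} = d_i*a_i - m_i, d_{i+1} = (1989 - m_{i+1}^2)/d_i, a_{i+1} = floor((a_0 + m_{i+1})/d_{i+1}):
  m_1 = 1*44 - 0 = 44, d_1 = (1989 - 44^2)/1 = 53/1 = 53, a_1 = floor((44 + 44)/53) = 1.
  m_2 = 53*1 - 44 = 9, d_2 = (1989 - 9^2)/53 = 1908/53 = 36, a_2 = floor((44 + 9)/36) = 1.
  m_3 = 36*1 - 9 = 27, d_3 = (1989 - 27^2)/36 = 1260/36 = 35, a_3 = floor((44 + 27)/35) = 2.
  m_4 = 35*2 - 27 = 43, d_4 = (1989 - 43^2)/35 = 140/35 = 4, a_4 = floor((44 + 43)/4) = 21.
  m_5 = 4*21 - 43 = 41, d_5 = (1989 - 41^2)/4 = 308/4 = 77, a_5 = floor((44 + 41)/77) = 1.
  m_6 = 77*1 - 41 = 36, d_6 = (1989 - 36^2)/77 = 693/77 = 9, a_6 = floor((44 + 36)/9) = 8.
  m_7 = 9*8 - 36 = 36, d_7 = (1989 - 36^2)/9 = 693/9 = 77, a_7 = floor((44 + 36)/77) = 1.
  m_8 = 77*1 - 36 = 41, d_8 = (1989 - 41^2)/77 = 308/77 = 4, a_8 = floor((44 + 41)/4) = 21.
  m_9 = 4*21 - 41 = 43, d_9 = (1989 - 43^2)/4 = 140/4 = 35, a_9 = floor((44 + 43)/35) = 2.
  m_10 = 35*2 - 43 = 27, d_10 = (1989 - 27^2)/35 = 1260/35 = 36, a_10 = floor((44 + 27)/36) = 1.
  m_11 = 36*1 - 27 = 9, d_11 = (1989 - 9^2)/36 = 1908/36 = 53, a_11 = floor((44 + 9)/53) = 1.
  m_12 = 53*1 - 9 = 44, d_12 = (1989 - 44^2)/53 = 53/53 = 1, a_12 = floor((44 + 44)/1) = 88.
  m_13 = 1*88 - 44 = 44, d_13 = (1989 - 44^2)/1 = 53/1 = 53: (m_13, d_13) = (m_1, d_1) = (44, 53), so from here the quotients repeat a_1, ..., a_12; the period length is 12.
So sqrt(1989) = [44; (1, 1, 2, 21, 1, 8, 1, 21, 2, 1, 1, 88)] with period length k = 12.
k is even, so the fundamental solution of x^2 - 1989y^2 = 1 is (p_{k-1}, q_{k-1}) = (p_11, q_11); compute convergents through index 11.
Convergents (p_i = a_i*p_{i-1} + p_{i-2}, q_i = a_i*q_{i-1} + q_{i-2} with p_{-2}=0, p_{-1}=1, q_{-2}=1, q_{-1}=0):
  i=0: a_0=44, p_0 = 44*1 + 0 = 44, q_0 = 44*0 + 1 = 1.
  i=1: a_1=1, p_1 = 1*44 + 1 = 45, q_1 = 1*1 + 0 = 1.
  i=2: a_2=1, p_2 = 1*45 + 44 = 89, q_2 = 1*1 + 1 = 2.
  i=3: a_3=2, p_3 = 2*89 + 45 = 223, q_3 = 2*2 + 1 = 5.
  i=4: a_4=21, p_4 = 21*223 + 89 = 4772, q_4 = 21*5 + 2 = 107.
  i=5: a_5=1, p_5 = 1*4772 + 223 = 4995, q_5 = 1*107 + 5 = 112.
  i=6: a_6=8, p_6 = 8*4995 + 4772 = 44732, q_6 = 8*112 + 107 = 1003.
  i=7: a_7=1, p_7 = 1*44732 + 4995 = 49727, q_7 = 1*1003 + 112 = 1115.
  i=8: a_8=21, p_8 = 21*49727 + 44732 = 1088999, q_8 = 21*1115 + 1003 = 24418.
  i=9: a_9=2, p_9 = 2*1088999 + 49727 = 2227725, q_9 = 2*24418 + 1115 = 49951.
  i=10: a_10=1, p_10 = 1*2227725 + 1088999 = 3316724, q_10 = 1*49951 + 24418 = 74369.
  i=11: a_11=1, p_11 = 1*3316724 + 2227725 = 5544449, q_11 = 1*74369 + 49951 = 124320.
Check: 5544449^2 - 1989*124320^2 = 30740914713601 - 30740914713600 = 1, so (x, y) = (5544449, 124320) solves the equation, and by the theorem it is the least positive solution.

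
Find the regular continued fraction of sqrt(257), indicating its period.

Write x_i = (sqrt(257) + m_i)/d_i with (m_0, d_0) = (0, 1). a_0 = floor(sqrt(257)) = 16, since 16^2 = 256 <= 257 < 289 = 17^2.
Iterate m_{i+1} = d_i*a_i - m_i, d_{i+1} = (257 - m_{i+1}^2)/d_i, a_{i+1} = floor((a_0 + m_{i+1})/d_{i+1}):
  m_1 = 1*16 - 0 = 16, d_1 = (257 - 16^2)/1 = 1/1 = 1, a_1 = floor((16 + 16)/1) = 32.
  m_2 = 1*32 - 16 = 16, d_2 = (257 - 16^2)/1 = 1/1 = 1: (m_2, d_2) = (m_1, d_1) = (16, 1), so from here the quotient a_1 repeats; the period length is 1.
Hence the expansion of sqrt(257) is a_0 = 16 followed by the repeating block 32 (period 1).

[16; (32)]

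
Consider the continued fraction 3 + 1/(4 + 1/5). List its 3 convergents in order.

3/1, 13/4, 68/21

Using the convergent recurrence p_i = a_i*p_{i-1} + p_{i-2}, q_i = a_i*q_{i-1} + q_{i-2} with p_{-2}=0, p_{-1}=1, q_{-2}=1, q_{-1}=0:
  i=0: a_0=3, p_0 = 3*1 + 0 = 3, q_0 = 3*0 + 1 = 1.
  i=1: a_1=4, p_1 = 4*3 + 1 = 13, q_1 = 4*1 + 0 = 4.
  i=2: a_2=5, p_2 = 5*13 + 3 = 68, q_2 = 5*4 + 1 = 21.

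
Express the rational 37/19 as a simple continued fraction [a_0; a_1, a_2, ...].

[1; 1, 18]

Run the Euclidean algorithm on 37 and 19; the successive quotients are the partial quotients a_0, a_1, ... (each step inverts the fractional part left over by the previous one):
  37 = 1*19 + 18, so a_0 = 1.
  19 = 1*18 + 1, so a_1 = 1.
  18 = 18*1 + 0, so a_2 = 18.
The remainder reaches 0 after 3 divisions, so the expansion has 3 partial quotients, read off in order.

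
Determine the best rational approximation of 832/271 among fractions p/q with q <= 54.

Expand x = 832/271 as a continued fraction with the Euclidean algorithm:
  832 = 3*271 + 19, so a_0 = 3.
  271 = 14*19 + 5, so a_1 = 14.
  19 = 3*5 + 4, so a_2 = 3.
  5 = 1*4 + 1, so a_3 = 1.
  4 = 4*1 + 0, so a_4 = 4.
so x = [3; 14, 3, 1, 4].
Convergents (p_i = a_i*p_{i-1} + p_{i-2}, q_i = a_i*q_{i-1} + q_{i-2} with p_{-2}=0, p_{-1}=1, q_{-2}=1, q_{-1}=0), until the denominator exceeds 54:
  i=0: a_0=3, p_0 = 3*1 + 0 = 3, q_0 = 3*0 + 1 = 1.
  i=1: a_1=14, p_1 = 14*3 + 1 = 43, q_1 = 14*1 + 0 = 14.
  i=2: a_2=3, p_2 = 3*43 + 3 = 132, q_2 = 3*14 + 1 = 43.
  i=3: a_3=1, p_3 = 1*132 + 43 = 175, q_3 = 1*43 + 14 = 57.
q_3 = 57 > 54, so the last convergent with denominator <= 54 is p_2/q_2 = 132/43.
The closest fraction with denominator <= 54 is either p_2/q_2 or the intermediate fraction (k*p_2 + p_1)/(k*q_2 + q_1) with the largest k >= 1 whose denominator stays <= 54; these approach x as k grows, and every other convergent or intermediate fraction in range is farther away.
Largest k: floor((54 - q_1)/q_2) = floor((54 - 14)/43) = 0.
Since k = 0, no intermediate fraction beyond p_2/q_2 has denominator <= 54, so the convergent 132/43 is the closest (its error is |832*43 - 132*271|/(271*43) = 4/11653).

132/43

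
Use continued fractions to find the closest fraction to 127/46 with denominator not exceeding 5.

Expand x = 127/46 as a continued fraction with the Euclidean algorithm:
  127 = 2*46 + 35, so a_0 = 2.
  46 = 1*35 + 11, so a_1 = 1.
  35 = 3*11 + 2, so a_2 = 3.
  11 = 5*2 + 1, so a_3 = 5.
  2 = 2*1 + 0, so a_4 = 2.
so x = [2; 1, 3, 5, 2].
Convergents (p_i = a_i*p_{i-1} + p_{i-2}, q_i = a_i*q_{i-1} + q_{i-2} with p_{-2}=0, p_{-1}=1, q_{-2}=1, q_{-1}=0), until the denominator exceeds 5:
  i=0: a_0=2, p_0 = 2*1 + 0 = 2, q_0 = 2*0 + 1 = 1.
  i=1: a_1=1, p_1 = 1*2 + 1 = 3, q_1 = 1*1 + 0 = 1.
  i=2: a_2=3, p_2 = 3*3 + 2 = 11, q_2 = 3*1 + 1 = 4.
  i=3: a_3=5, p_3 = 5*11 + 3 = 58, q_3 = 5*4 + 1 = 21.
q_3 = 21 > 5, so the last convergent with denominator <= 5 is p_2/q_2 = 11/4.
The closest fraction with denominator <= 5 is either p_2/q_2 or the intermediate fraction (k*p_2 + p_1)/(k*q_2 + q_1) with the largest k >= 1 whose denominator stays <= 5; these approach x as k grows, and every other convergent or intermediate fraction in range is farther away.
Largest k: floor((5 - q_1)/q_2) = floor((5 - 1)/4) = 1.
That gives (1*11 + 3)/(1*4 + 1) = 14/5.
Compare the errors: |x - 11/4| = |127*4 - 11*46|/(46*4) = 2/184, and |x - 14/5| = |127*5 - 14*46|/(46*5) = 9/230.
Cross-multiplying, 2*230 = 460 < 1656 = 9*184, so 2/184 is smaller: the convergent 11/4 is closer to x than 14/5.

11/4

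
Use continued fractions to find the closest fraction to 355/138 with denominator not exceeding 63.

Expand x = 355/138 as a continued fraction with the Euclidean algorithm:
  355 = 2*138 + 79, so a_0 = 2.
  138 = 1*79 + 59, so a_1 = 1.
  79 = 1*59 + 20, so a_2 = 1.
  59 = 2*20 + 19, so a_3 = 2.
  20 = 1*19 + 1, so a_4 = 1.
  19 = 19*1 + 0, so a_5 = 19.
so x = [2; 1, 1, 2, 1, 19].
Convergents (p_i = a_i*p_{i-1} + p_{i-2}, q_i = a_i*q_{i-1} + q_{i-2} with p_{-2}=0, p_{-1}=1, q_{-2}=1, q_{-1}=0), until the denominator exceeds 63:
  i=0: a_0=2, p_0 = 2*1 + 0 = 2, q_0 = 2*0 + 1 = 1.
  i=1: a_1=1, p_1 = 1*2 + 1 = 3, q_1 = 1*1 + 0 = 1.
  i=2: a_2=1, p_2 = 1*3 + 2 = 5, q_2 = 1*1 + 1 = 2.
  i=3: a_3=2, p_3 = 2*5 + 3 = 13, q_3 = 2*2 + 1 = 5.
  i=4: a_4=1, p_4 = 1*13 + 5 = 18, q_4 = 1*5 + 2 = 7.
  i=5: a_5=19, p_5 = 19*18 + 13 = 355, q_5 = 19*7 + 5 = 138.
q_5 = 138 > 63, so the last convergent with denominator <= 63 is p_4/q_4 = 18/7.
The closest fraction with denominator <= 63 is either p_4/q_4 or the intermediate fraction (k*p_4 + p_3)/(k*q_4 + q_3) with the largest k >= 1 whose denominator stays <= 63; these approach x as k grows, and every other convergent or intermediate fraction in range is farther away.
Largest k: floor((63 - q_3)/q_4) = floor((63 - 5)/7) = 8.
That gives (8*18 + 13)/(8*7 + 5) = 157/61.
Compare the errors: |x - 18/7| = |355*7 - 18*138|/(138*7) = 1/966, and |x - 157/61| = |355*61 - 157*138|/(138*61) = 11/8418.
Cross-multiplying, 1*8418 = 8418 < 10626 = 11*966, so 1/966 is smaller: the convergent 18/7 is closer to x than 157/61.

18/7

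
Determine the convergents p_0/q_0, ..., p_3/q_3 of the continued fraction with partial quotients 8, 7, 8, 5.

8/1, 57/7, 464/57, 2377/292

Using the convergent recurrence p_i = a_i*p_{i-1} + p_{i-2}, q_i = a_i*q_{i-1} + q_{i-2} with p_{-2}=0, p_{-1}=1, q_{-2}=1, q_{-1}=0:
  i=0: a_0=8, p_0 = 8*1 + 0 = 8, q_0 = 8*0 + 1 = 1.
  i=1: a_1=7, p_1 = 7*8 + 1 = 57, q_1 = 7*1 + 0 = 7.
  i=2: a_2=8, p_2 = 8*57 + 8 = 464, q_2 = 8*7 + 1 = 57.
  i=3: a_3=5, p_3 = 5*464 + 57 = 2377, q_3 = 5*57 + 7 = 292.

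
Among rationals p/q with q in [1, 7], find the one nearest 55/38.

Expand x = 55/38 as a continued fraction with the Euclidean algorithm:
  55 = 1*38 + 17, so a_0 = 1.
  38 = 2*17 + 4, so a_1 = 2.
  17 = 4*4 + 1, so a_2 = 4.
  4 = 4*1 + 0, so a_3 = 4.
so x = [1; 2, 4, 4].
Convergents (p_i = a_i*p_{i-1} + p_{i-2}, q_i = a_i*q_{i-1} + q_{i-2} with p_{-2}=0, p_{-1}=1, q_{-2}=1, q_{-1}=0), until the denominator exceeds 7:
  i=0: a_0=1, p_0 = 1*1 + 0 = 1, q_0 = 1*0 + 1 = 1.
  i=1: a_1=2, p_1 = 2*1 + 1 = 3, q_1 = 2*1 + 0 = 2.
  i=2: a_2=4, p_2 = 4*3 + 1 = 13, q_2 = 4*2 + 1 = 9.
q_2 = 9 > 7, so the last convergent with denominator <= 7 is p_1/q_1 = 3/2.
The closest fraction with denominator <= 7 is either p_1/q_1 or the intermediate fraction (k*p_1 + p_0)/(k*q_1 + q_0) with the largest k >= 1 whose denominator stays <= 7; these approach x as k grows, and every other convergent or intermediate fraction in range is farther away.
Largest k: floor((7 - q_0)/q_1) = floor((7 - 1)/2) = 3.
That gives (3*3 + 1)/(3*2 + 1) = 10/7.
Compare the errors: |x - 3/2| = |55*2 - 3*38|/(38*2) = 4/76, and |x - 10/7| = |55*7 - 10*38|/(38*7) = 5/266.
Cross-multiplying, 5*76 = 380 < 1064 = 4*266, so 5/266 is smaller: the intermediate fraction 10/7 is closer to x than 3/2.

10/7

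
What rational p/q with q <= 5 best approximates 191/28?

Expand x = 191/28 as a continued fraction with the Euclidean algorithm:
  191 = 6*28 + 23, so a_0 = 6.
  28 = 1*23 + 5, so a_1 = 1.
  23 = 4*5 + 3, so a_2 = 4.
  5 = 1*3 + 2, so a_3 = 1.
  3 = 1*2 + 1, so a_4 = 1.
  2 = 2*1 + 0, so a_5 = 2.
so x = [6; 1, 4, 1, 1, 2].
Convergents (p_i = a_i*p_{i-1} + p_{i-2}, q_i = a_i*q_{i-1} + q_{i-2} with p_{-2}=0, p_{-1}=1, q_{-2}=1, q_{-1}=0), until the denominator exceeds 5:
  i=0: a_0=6, p_0 = 6*1 + 0 = 6, q_0 = 6*0 + 1 = 1.
  i=1: a_1=1, p_1 = 1*6 + 1 = 7, q_1 = 1*1 + 0 = 1.
  i=2: a_2=4, p_2 = 4*7 + 6 = 34, q_2 = 4*1 + 1 = 5.
  i=3: a_3=1, p_3 = 1*34 + 7 = 41, q_3 = 1*5 + 1 = 6.
q_3 = 6 > 5, so the last convergent with denominator <= 5 is p_2/q_2 = 34/5.
The closest fraction with denominator <= 5 is either p_2/q_2 or the intermediate fraction (k*p_2 + p_1)/(k*q_2 + q_1) with the largest k >= 1 whose denominator stays <= 5; these approach x as k grows, and every other convergent or intermediate fraction in range is farther away.
Largest k: floor((5 - q_1)/q_2) = floor((5 - 1)/5) = 0.
Since k = 0, no intermediate fraction beyond p_2/q_2 has denominator <= 5, so the convergent 34/5 is the closest (its error is |191*5 - 34*28|/(28*5) = 3/140).

34/5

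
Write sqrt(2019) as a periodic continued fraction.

[44; (1, 13, 1, 88)]

Write x_i = (sqrt(2019) + m_i)/d_i with (m_0, d_0) = (0, 1). a_0 = floor(sqrt(2019)) = 44, since 44^2 = 1936 <= 2019 < 2025 = 45^2.
Iterate m_{i+1} = d_i*a_i - m_i, d_{i+1} = (2019 - m_{i+1}^2)/d_i, a_{i+1} = floor((a_0 + m_{i+1})/d_{i+1}):
  m_1 = 1*44 - 0 = 44, d_1 = (2019 - 44^2)/1 = 83/1 = 83, a_1 = floor((44 + 44)/83) = 1.
  m_2 = 83*1 - 44 = 39, d_2 = (2019 - 39^2)/83 = 498/83 = 6, a_2 = floor((44 + 39)/6) = 13.
  m_3 = 6*13 - 39 = 39, d_3 = (2019 - 39^2)/6 = 498/6 = 83, a_3 = floor((44 + 39)/83) = 1.
  m_4 = 83*1 - 39 = 44, d_4 = (2019 - 44^2)/83 = 83/83 = 1, a_4 = floor((44 + 44)/1) = 88.
  m_5 = 1*88 - 44 = 44, d_5 = (2019 - 44^2)/1 = 83/1 = 83: (m_5, d_5) = (m_1, d_1) = (44, 83), so from here the quotients repeat a_1, ..., a_4; the period length is 4.
Hence the expansion of sqrt(2019) is a_0 = 44 followed by the repeating block 1, 13, 1, 88 (period 4).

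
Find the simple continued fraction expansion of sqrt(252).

Write x_i = (sqrt(252) + m_i)/d_i with (m_0, d_0) = (0, 1). a_0 = floor(sqrt(252)) = 15, since 15^2 = 225 <= 252 < 256 = 16^2.
Iterate m_{i+1} = d_i*a_i - m_i, d_{i+1} = (252 - m_{i+1}^2)/d_i, a_{i+1} = floor((a_0 + m_{i+1})/d_{i+1}):
  m_1 = 1*15 - 0 = 15, d_1 = (252 - 15^2)/1 = 27/1 = 27, a_1 = floor((15 + 15)/27) = 1.
  m_2 = 27*1 - 15 = 12, d_2 = (252 - 12^2)/27 = 108/27 = 4, a_2 = floor((15 + 12)/4) = 6.
  m_3 = 4*6 - 12 = 12, d_3 = (252 - 12^2)/4 = 108/4 = 27, a_3 = floor((15 + 12)/27) = 1.
  m_4 = 27*1 - 12 = 15, d_4 = (252 - 15^2)/27 = 27/27 = 1, a_4 = floor((15 + 15)/1) = 30.
  m_5 = 1*30 - 15 = 15, d_5 = (252 - 15^2)/1 = 27/1 = 27: (m_5, d_5) = (m_1, d_1) = (15, 27), so from here the quotients repeat a_1, ..., a_4; the period length is 4.
Hence the expansion of sqrt(252) is a_0 = 15 followed by the repeating block 1, 6, 1, 30 (period 4).

[15; (1, 6, 1, 30)]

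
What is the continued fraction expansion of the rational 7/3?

Run the Euclidean algorithm on 7 and 3; the successive quotients are the partial quotients a_0, a_1, ... (each step inverts the fractional part left over by the previous one):
  7 = 2*3 + 1, so a_0 = 2.
  3 = 3*1 + 0, so a_1 = 3.
The remainder reaches 0 after 2 divisions, so the expansion has 2 partial quotients, read off in order.

[2; 3]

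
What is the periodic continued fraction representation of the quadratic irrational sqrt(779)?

[27; (1, 10, 5, 2, 27, 2, 5, 10, 1, 54)]

Write x_i = (sqrt(779) + m_i)/d_i with (m_0, d_0) = (0, 1). a_0 = floor(sqrt(779)) = 27, since 27^2 = 729 <= 779 < 784 = 28^2.
Iterate m_{i+1} = d_i*a_i - m_i, d_{i+1} = (779 - m_{i+1}^2)/d_i, a_{i+1} = floor((a_0 + m_{i+1})/d_{i+1}):
  m_1 = 1*27 - 0 = 27, d_1 = (779 - 27^2)/1 = 50/1 = 50, a_1 = floor((27 + 27)/50) = 1.
  m_2 = 50*1 - 27 = 23, d_2 = (779 - 23^2)/50 = 250/50 = 5, a_2 = floor((27 + 23)/5) = 10.
  m_3 = 5*10 - 23 = 27, d_3 = (779 - 27^2)/5 = 50/5 = 10, a_3 = floor((27 + 27)/10) = 5.
  m_4 = 10*5 - 27 = 23, d_4 = (779 - 23^2)/10 = 250/10 = 25, a_4 = floor((27 + 23)/25) = 2.
  m_5 = 25*2 - 23 = 27, d_5 = (779 - 27^2)/25 = 50/25 = 2, a_5 = floor((27 + 27)/2) = 27.
  m_6 = 2*27 - 27 = 27, d_6 = (779 - 27^2)/2 = 50/2 = 25, a_6 = floor((27 + 27)/25) = 2.
  m_7 = 25*2 - 27 = 23, d_7 = (779 - 23^2)/25 = 250/25 = 10, a_7 = floor((27 + 23)/10) = 5.
  m_8 = 10*5 - 23 = 27, d_8 = (779 - 27^2)/10 = 50/10 = 5, a_8 = floor((27 + 27)/5) = 10.
  m_9 = 5*10 - 27 = 23, d_9 = (779 - 23^2)/5 = 250/5 = 50, a_9 = floor((27 + 23)/50) = 1.
  m_10 = 50*1 - 23 = 27, d_10 = (779 - 27^2)/50 = 50/50 = 1, a_10 = floor((27 + 27)/1) = 54.
  m_11 = 1*54 - 27 = 27, d_11 = (779 - 27^2)/1 = 50/1 = 50: (m_11, d_11) = (m_1, d_1) = (27, 50), so from here the quotients repeat a_1, ..., a_10; the period length is 10.
Hence the expansion of sqrt(779) is a_0 = 27 followed by the repeating block 1, 10, 5, 2, 27, 2, 5, 10, 1, 54 (period 10).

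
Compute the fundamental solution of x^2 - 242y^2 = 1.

(x, y) = (19601, 1260)

First expand sqrt(242) as a continued fraction. With x_i = (sqrt(242) + m_i)/d_i and (m_0, d_0) = (0, 1): a_0 = floor(sqrt(242)) = 15, since 15^2 = 225 <= 242 < 256 = 16^2.
Iterate m_{i+1} = d_i*a_i - m_i, d_{i+1} = (242 - m_{i+1}^2)/d_i, a_{i+1} = floor((a_0 + m_{i+1})/d_{i+1}):
  m_1 = 1*15 - 0 = 15, d_1 = (242 - 15^2)/1 = 17/1 = 17, a_1 = floor((15 + 15)/17) = 1.
  m_2 = 17*1 - 15 = 2, d_2 = (242 - 2^2)/17 = 238/17 = 14, a_2 = floor((15 + 2)/14) = 1.
  m_3 = 14*1 - 2 = 12, d_3 = (242 - 12^2)/14 = 98/14 = 7, a_3 = floor((15 + 12)/7) = 3.
  m_4 = 7*3 - 12 = 9, d_4 = (242 - 9^2)/7 = 161/7 = 23, a_4 = floor((15 + 9)/23) = 1.
  m_5 = 23*1 - 9 = 14, d_5 = (242 - 14^2)/23 = 46/23 = 2, a_5 = floor((15 + 14)/2) = 14.
  m_6 = 2*14 - 14 = 14, d_6 = (242 - 14^2)/2 = 46/2 = 23, a_6 = floor((15 + 14)/23) = 1.
  m_7 = 23*1 - 14 = 9, d_7 = (242 - 9^2)/23 = 161/23 = 7, a_7 = floor((15 + 9)/7) = 3.
  m_8 = 7*3 - 9 = 12, d_8 = (242 - 12^2)/7 = 98/7 = 14, a_8 = floor((15 + 12)/14) = 1.
  m_9 = 14*1 - 12 = 2, d_9 = (242 - 2^2)/14 = 238/14 = 17, a_9 = floor((15 + 2)/17) = 1.
  m_10 = 17*1 - 2 = 15, d_10 = (242 - 15^2)/17 = 17/17 = 1, a_10 = floor((15 + 15)/1) = 30.
  m_11 = 1*30 - 15 = 15, d_11 = (242 - 15^2)/1 = 17/1 = 17: (m_11, d_11) = (m_1, d_1) = (15, 17), so from here the quotients repeat a_1, ..., a_10; the period length is 10.
So sqrt(242) = [15; (1, 1, 3, 1, 14, 1, 3, 1, 1, 30)] with period length k = 10.
k is even, so the fundamental solution of x^2 - 242y^2 = 1 is (p_{k-1}, q_{k-1}) = (p_9, q_9); compute convergents through index 9.
Convergents (p_i = a_i*p_{i-1} + p_{i-2}, q_i = a_i*q_{i-1} + q_{i-2} with p_{-2}=0, p_{-1}=1, q_{-2}=1, q_{-1}=0):
  i=0: a_0=15, p_0 = 15*1 + 0 = 15, q_0 = 15*0 + 1 = 1.
  i=1: a_1=1, p_1 = 1*15 + 1 = 16, q_1 = 1*1 + 0 = 1.
  i=2: a_2=1, p_2 = 1*16 + 15 = 31, q_2 = 1*1 + 1 = 2.
  i=3: a_3=3, p_3 = 3*31 + 16 = 109, q_3 = 3*2 + 1 = 7.
  i=4: a_4=1, p_4 = 1*109 + 31 = 140, q_4 = 1*7 + 2 = 9.
  i=5: a_5=14, p_5 = 14*140 + 109 = 2069, q_5 = 14*9 + 7 = 133.
  i=6: a_6=1, p_6 = 1*2069 + 140 = 2209, q_6 = 1*133 + 9 = 142.
  i=7: a_7=3, p_7 = 3*2209 + 2069 = 8696, q_7 = 3*142 + 133 = 559.
  i=8: a_8=1, p_8 = 1*8696 + 2209 = 10905, q_8 = 1*559 + 142 = 701.
  i=9: a_9=1, p_9 = 1*10905 + 8696 = 19601, q_9 = 1*701 + 559 = 1260.
Check: 19601^2 - 242*1260^2 = 384199201 - 384199200 = 1, so (x, y) = (19601, 1260) solves the equation, and by the theorem it is the least positive solution.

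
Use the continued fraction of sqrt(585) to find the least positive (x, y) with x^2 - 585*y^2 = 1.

(x, y) = (33281, 1376)

First expand sqrt(585) as a continued fraction. With x_i = (sqrt(585) + m_i)/d_i and (m_0, d_0) = (0, 1): a_0 = floor(sqrt(585)) = 24, since 24^2 = 576 <= 585 < 625 = 25^2.
Iterate m_{i+1} = d_i*a_i - m_i, d_{i+1} = (585 - m_{i+1}^2)/d_i, a_{i+1} = floor((a_0 + m_{i+1})/d_{i+1}):
  m_1 = 1*24 - 0 = 24, d_1 = (585 - 24^2)/1 = 9/1 = 9, a_1 = floor((24 + 24)/9) = 5.
  m_2 = 9*5 - 24 = 21, d_2 = (585 - 21^2)/9 = 144/9 = 16, a_2 = floor((24 + 21)/16) = 2.
  m_3 = 16*2 - 21 = 11, d_3 = (585 - 11^2)/16 = 464/16 = 29, a_3 = floor((24 + 11)/29) = 1.
  m_4 = 29*1 - 11 = 18, d_4 = (585 - 18^2)/29 = 261/29 = 9, a_4 = floor((24 + 18)/9) = 4.
  m_5 = 9*4 - 18 = 18, d_5 = (585 - 18^2)/9 = 261/9 = 29, a_5 = floor((24 + 18)/29) = 1.
  m_6 = 29*1 - 18 = 11, d_6 = (585 - 11^2)/29 = 464/29 = 16, a_6 = floor((24 + 11)/16) = 2.
  m_7 = 16*2 - 11 = 21, d_7 = (585 - 21^2)/16 = 144/16 = 9, a_7 = floor((24 + 21)/9) = 5.
  m_8 = 9*5 - 21 = 24, d_8 = (585 - 24^2)/9 = 9/9 = 1, a_8 = floor((24 + 24)/1) = 48.
  m_9 = 1*48 - 24 = 24, d_9 = (585 - 24^2)/1 = 9/1 = 9: (m_9, d_9) = (m_1, d_1) = (24, 9), so from here the quotients repeat a_1, ..., a_8; the period length is 8.
So sqrt(585) = [24; (5, 2, 1, 4, 1, 2, 5, 48)] with period length k = 8.
k is even, so the fundamental solution of x^2 - 585y^2 = 1 is (p_{k-1}, q_{k-1}) = (p_7, q_7); compute convergents through index 7.
Convergents (p_i = a_i*p_{i-1} + p_{i-2}, q_i = a_i*q_{i-1} + q_{i-2} with p_{-2}=0, p_{-1}=1, q_{-2}=1, q_{-1}=0):
  i=0: a_0=24, p_0 = 24*1 + 0 = 24, q_0 = 24*0 + 1 = 1.
  i=1: a_1=5, p_1 = 5*24 + 1 = 121, q_1 = 5*1 + 0 = 5.
  i=2: a_2=2, p_2 = 2*121 + 24 = 266, q_2 = 2*5 + 1 = 11.
  i=3: a_3=1, p_3 = 1*266 + 121 = 387, q_3 = 1*11 + 5 = 16.
  i=4: a_4=4, p_4 = 4*387 + 266 = 1814, q_4 = 4*16 + 11 = 75.
  i=5: a_5=1, p_5 = 1*1814 + 387 = 2201, q_5 = 1*75 + 16 = 91.
  i=6: a_6=2, p_6 = 2*2201 + 1814 = 6216, q_6 = 2*91 + 75 = 257.
  i=7: a_7=5, p_7 = 5*6216 + 2201 = 33281, q_7 = 5*257 + 91 = 1376.
Check: 33281^2 - 585*1376^2 = 1107624961 - 1107624960 = 1, so (x, y) = (33281, 1376) solves the equation, and by the theorem it is the least positive solution.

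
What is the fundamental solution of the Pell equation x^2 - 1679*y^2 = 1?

First expand sqrt(1679) as a continued fraction. With x_i = (sqrt(1679) + m_i)/d_i and (m_0, d_0) = (0, 1): a_0 = floor(sqrt(1679)) = 40, since 40^2 = 1600 <= 1679 < 1681 = 41^2.
Iterate m_{i+1} = d_i*a_i - m_i, d_{i+1} = (1679 - m_{i+1}^2)/d_i, a_{i+1} = floor((a_0 + m_{i+1})/d_{i+1}):
  m_1 = 1*40 - 0 = 40, d_1 = (1679 - 40^2)/1 = 79/1 = 79, a_1 = floor((40 + 40)/79) = 1.
  m_2 = 79*1 - 40 = 39, d_2 = (1679 - 39^2)/79 = 158/79 = 2, a_2 = floor((40 + 39)/2) = 39.
  m_3 = 2*39 - 39 = 39, d_3 = (1679 - 39^2)/2 = 158/2 = 79, a_3 = floor((40 + 39)/79) = 1.
  m_4 = 79*1 - 39 = 40, d_4 = (1679 - 40^2)/79 = 79/79 = 1, a_4 = floor((40 + 40)/1) = 80.
  m_5 = 1*80 - 40 = 40, d_5 = (1679 - 40^2)/1 = 79/1 = 79: (m_5, d_5) = (m_1, d_1) = (40, 79), so from here the quotients repeat a_1, ..., a_4; the period length is 4.
So sqrt(1679) = [40; (1, 39, 1, 80)] with period length k = 4.
k is even, so the fundamental solution of x^2 - 1679y^2 = 1 is (p_{k-1}, q_{k-1}) = (p_3, q_3); compute convergents through index 3.
Convergents (p_i = a_i*p_{i-1} + p_{i-2}, q_i = a_i*q_{i-1} + q_{i-2} with p_{-2}=0, p_{-1}=1, q_{-2}=1, q_{-1}=0):
  i=0: a_0=40, p_0 = 40*1 + 0 = 40, q_0 = 40*0 + 1 = 1.
  i=1: a_1=1, p_1 = 1*40 + 1 = 41, q_1 = 1*1 + 0 = 1.
  i=2: a_2=39, p_2 = 39*41 + 40 = 1639, q_2 = 39*1 + 1 = 40.
  i=3: a_3=1, p_3 = 1*1639 + 41 = 1680, q_3 = 1*40 + 1 = 41.
Check: 1680^2 - 1679*41^2 = 2822400 - 2822399 = 1, so (x, y) = (1680, 41) solves the equation, and by the theorem it is the least positive solution.

(x, y) = (1680, 41)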